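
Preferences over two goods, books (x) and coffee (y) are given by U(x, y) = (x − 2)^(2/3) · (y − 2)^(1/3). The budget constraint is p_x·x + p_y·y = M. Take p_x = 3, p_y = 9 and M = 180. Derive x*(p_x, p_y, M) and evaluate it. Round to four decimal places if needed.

Discretionary income = 180 − 2·3 − 2·9 = 156; x* = 2 + 2/3·156/3 = 36.6667.

x* = 36.6667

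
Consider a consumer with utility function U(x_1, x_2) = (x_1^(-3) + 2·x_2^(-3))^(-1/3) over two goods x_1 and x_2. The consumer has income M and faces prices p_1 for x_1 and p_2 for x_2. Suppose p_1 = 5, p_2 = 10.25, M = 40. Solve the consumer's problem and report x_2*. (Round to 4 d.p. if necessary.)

x_2* = 2.6176

MU_x_1 ∝ x_1^(-4), MU_x_2 ∝ 2·x_2^(-4), so MRS = (1/2)·(x_2/x_1)^(4) = p_1/p_2.
Solve for the ratio: x_2/x_1 = [2·p_1/p_2]^(0.25).
With the ratio pinned down, the budget gives x_1* = M/(p_1 + p_2·(x_2/x_1)) and x_2* = (x_2/x_1)·x_1*.
Numerically x_2/x_1 = 0.993846, so x_1* = 40/(5 + 10.25·0.993846) = 2.6338 and x_2* = 0.993846·2.6338 = 2.6176.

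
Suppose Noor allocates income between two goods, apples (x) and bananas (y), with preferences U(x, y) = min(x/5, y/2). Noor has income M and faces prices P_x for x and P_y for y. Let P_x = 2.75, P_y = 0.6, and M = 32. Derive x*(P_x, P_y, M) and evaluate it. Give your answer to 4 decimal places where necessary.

x* = 10.7023

Here 5·2.75 + 2·0.6 = 14.95, giving x* = 10.7023.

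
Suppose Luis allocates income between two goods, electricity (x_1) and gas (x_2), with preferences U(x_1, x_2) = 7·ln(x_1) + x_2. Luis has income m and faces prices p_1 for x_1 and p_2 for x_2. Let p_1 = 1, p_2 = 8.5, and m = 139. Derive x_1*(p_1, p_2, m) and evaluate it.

x_1* = 59.5

So x_1*(p_1,p_2) = 7·p_2/p_1, independent of income; and x_2* = (m − 7·p_2)/p_2.
At the given prices: x_1* = 7·8.5/1 = 59.5.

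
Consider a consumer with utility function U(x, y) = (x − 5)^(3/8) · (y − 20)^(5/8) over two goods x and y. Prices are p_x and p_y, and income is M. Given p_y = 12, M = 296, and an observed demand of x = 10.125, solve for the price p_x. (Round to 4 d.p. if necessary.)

Let x' = x−5, y' = y−20. MRS = (3/5)·y'/x' = p_x/p_y.
After buying the subsistence bundle (5, 20), a share 0.375 of the remaining income goes to x: x* = 5 + 0.375·(M − 5p_x − 20p_y)/p_x.
Set x* = 10.125 in the demand function and solve for p_x: p_x = 3.

p_x = 3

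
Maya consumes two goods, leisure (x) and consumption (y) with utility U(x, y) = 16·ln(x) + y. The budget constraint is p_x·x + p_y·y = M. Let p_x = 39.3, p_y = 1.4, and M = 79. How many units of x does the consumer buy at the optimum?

Set MRS = p_x/p_y: (16/x)/1 = p_x/p_y.
So x*(p_x,p_y) = 16·p_y/p_x, independent of income; and y* = (M − 16·p_y)/p_y.
At the given prices: x* = 16·1.4/39.3 = 0.57.

x* = 0.57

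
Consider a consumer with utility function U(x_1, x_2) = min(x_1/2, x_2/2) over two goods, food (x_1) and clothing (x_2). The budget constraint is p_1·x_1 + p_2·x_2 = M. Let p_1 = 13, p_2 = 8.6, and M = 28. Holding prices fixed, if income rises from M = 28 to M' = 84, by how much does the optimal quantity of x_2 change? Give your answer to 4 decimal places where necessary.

Δx_2* = 2.5926

With perfect complements, no substitution: consume in ratio x_1:x_2 = 2:2.
Budget: p_1·x_1 + p_2·x_1 = M, so (2·p_1 + 2·p_2)·x_1 = 2·M.
Demand: x_1*(p_1,p_2,M) = 2·M/(2·p_1 + 2·p_2), x_2* = 2·M/(2·p_1 + 2·p_2).
Here 2·13 + 2·8.6 = 43.2, giving x_2* = 1.2963.
At M' = 84: x_2* = 3.8889. Change: 3.8889 − 1.2963 = 2.5926.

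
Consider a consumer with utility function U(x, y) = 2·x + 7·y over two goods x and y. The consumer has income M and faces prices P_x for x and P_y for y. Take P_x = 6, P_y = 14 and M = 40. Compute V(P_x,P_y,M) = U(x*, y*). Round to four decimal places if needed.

y gives more utility per dollar, so spend all income on y: y* = M/P_y, x* = 0.
Numerically: x* = 0, y* = 2.8571.
Utility at the optimum: U(0, 2.8571) = 20.

V = 20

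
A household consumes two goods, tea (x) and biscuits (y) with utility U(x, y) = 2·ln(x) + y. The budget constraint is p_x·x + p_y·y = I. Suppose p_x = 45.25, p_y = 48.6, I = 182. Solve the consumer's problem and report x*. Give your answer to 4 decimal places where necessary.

Set MRS = p_x/p_y: (2/x)/1 = p_x/p_y.
So x*(p_x,p_y) = 2·p_y/p_x, independent of income; and y* = (I − 2·p_y)/p_y.
At the given prices: x* = 2·48.6/45.25 = 2.1481.

x* = 2.1481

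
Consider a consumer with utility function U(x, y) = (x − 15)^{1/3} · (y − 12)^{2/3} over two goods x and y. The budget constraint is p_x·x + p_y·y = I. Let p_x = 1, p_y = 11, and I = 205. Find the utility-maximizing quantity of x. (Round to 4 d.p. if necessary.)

MRS = (1/2)·(y−12)/(x−15). Tangency with p_x/p_y gives y−12 = 2·(p_x/p_y)·(x−15).
After buying the subsistence bundle (15, 12), a share 1/3 of the remaining income goes to x: x* = 15 + 1/3·(I − 15p_x − 12p_y)/p_x.
Discretionary income = 205 − 15·1 − 12·11 = 58; x* = 15 + 1/3·58/1 = 34.3333.

x* = 34.3333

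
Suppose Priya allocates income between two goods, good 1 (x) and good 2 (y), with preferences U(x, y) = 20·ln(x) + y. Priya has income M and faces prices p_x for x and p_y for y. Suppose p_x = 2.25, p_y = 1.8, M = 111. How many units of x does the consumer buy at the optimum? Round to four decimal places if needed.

Set MRS = p_x/p_y: (20/x)/1 = p_x/p_y.
So x*(p_x,p_y) = 20·p_y/p_x, independent of income; and y* = (M − 20·p_y)/p_y.
At the given prices: x* = 20·1.8/2.25 = 16.

x* = 16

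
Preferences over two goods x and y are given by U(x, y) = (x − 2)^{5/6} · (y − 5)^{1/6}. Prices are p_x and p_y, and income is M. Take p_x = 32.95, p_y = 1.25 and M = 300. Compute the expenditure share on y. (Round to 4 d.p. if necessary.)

This is Cobb-Douglas in (x−2, y−5): tangency gives 5/6·p_y·(y−5) = 1/6·p_x·(x−2).
After buying the subsistence bundle (2, 5), a share 5/6 of the remaining income goes to x: x* = 2 + 5/6·(M − 2p_x − 5p_y)/p_x.
Discretionary income = 300 − 2·32.95 − 5·1.25 = 227.85; x* = 2 + 5/6·227.85/32.95 = 7.7625; y* = 5 + 1/6·227.85/1.25 = 35.38.
Expenditure on y: 1.25·35.38 = 44.225; share = 0.1474.

share on y = 0.1474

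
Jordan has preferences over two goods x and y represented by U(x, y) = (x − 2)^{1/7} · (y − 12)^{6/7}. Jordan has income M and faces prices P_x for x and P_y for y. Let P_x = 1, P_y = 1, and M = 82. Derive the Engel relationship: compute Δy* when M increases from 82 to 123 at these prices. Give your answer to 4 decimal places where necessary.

After buying the subsistence bundle (2, 12), a share 1/7 of the remaining income goes to x: x* = 2 + 1/7·(M − 2P_x − 12P_y)/P_x.
Discretionary income = 82 − 2·1 − 12·1 = 68; y* = 12 + 6/7·68/1 = 70.2857.
At M' = 123: y* = 105.4286. Change: 105.4286 − 70.2857 = 35.1429.

Δy* = 35.1429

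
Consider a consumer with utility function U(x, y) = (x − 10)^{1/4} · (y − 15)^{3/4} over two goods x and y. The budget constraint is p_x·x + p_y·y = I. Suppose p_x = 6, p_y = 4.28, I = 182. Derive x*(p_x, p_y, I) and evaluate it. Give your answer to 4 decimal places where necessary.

x* = 12.4083

MRS = (1/3)·(y−15)/(x−10). Tangency with p_x/p_y gives y−15 = 3·(p_x/p_y)·(x−10).
After buying the subsistence bundle (10, 15), a share 0.25 of the remaining income goes to x: x* = 10 + 0.25·(I − 10p_x − 15p_y)/p_x.
Discretionary income = 182 − 10·6 − 15·4.28 = 57.8; x* = 10 + 0.25·57.8/6 = 12.4083.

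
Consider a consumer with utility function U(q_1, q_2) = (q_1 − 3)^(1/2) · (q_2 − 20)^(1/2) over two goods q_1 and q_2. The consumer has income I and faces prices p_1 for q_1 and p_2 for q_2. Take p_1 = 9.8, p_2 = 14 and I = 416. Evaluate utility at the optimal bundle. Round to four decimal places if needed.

After buying the subsistence bundle (3, 20), a share 0.5 of the remaining income goes to q_1: q_1* = 3 + 0.5·(I − 3p_1 − 20p_2)/p_1.
Discretionary income = 416 − 3·9.8 − 20·14 = 106.6; q_1* = 3 + 0.5·106.6/9.8 = 8.4388; q_2* = 20 + 0.5·106.6/14 = 23.8071.
Utility at the optimum: U(8.4388, 23.8071) = 4.5504.

V = 4.5504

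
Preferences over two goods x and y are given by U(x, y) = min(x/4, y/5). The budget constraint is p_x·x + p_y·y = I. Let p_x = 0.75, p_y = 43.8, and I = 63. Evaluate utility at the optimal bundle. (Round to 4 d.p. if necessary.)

V = 0.2838

Leontief preferences: the optimum is at the kink where x/4 = y/5, i.e. y = (5/4)·x.
Budget: p_x·x + p_y·(5/4)·x = I, so (4·p_x + 5·p_y)·x = 4·I.
Demand: x*(p_x,p_y,I) = 4·I/(4·p_x + 5·p_y), y* = 5·I/(4·p_x + 5·p_y).
Here 4·0.75 + 5·43.8 = 222, giving x* = 1.1351 and y* = 1.4189.
Utility at the optimum: U(1.1351, 1.4189) = 0.2838.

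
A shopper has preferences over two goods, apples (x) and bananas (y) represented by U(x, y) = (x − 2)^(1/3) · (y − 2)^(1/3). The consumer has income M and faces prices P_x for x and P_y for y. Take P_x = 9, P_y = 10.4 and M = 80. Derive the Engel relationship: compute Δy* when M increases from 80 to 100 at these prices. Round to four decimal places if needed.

Δy* = 0.9615

This is Cobb-Douglas in (x−2, y−2): tangency gives 1/3·P_y·(y−2) = 1/3·P_x·(x−2).
Substituting into the budget: x* = 2 + 0.5·(M − 2·P_x − 2·P_y)/P_x, and y* = 2 + 0.5·(…)/P_y.
Discretionary income = 80 − 2·9 − 2·10.4 = 41.2; y* = 2 + 0.5·41.2/10.4 = 3.9808.
At M' = 100: y* = 4.9423. Change: 4.9423 − 3.9808 = 0.9615.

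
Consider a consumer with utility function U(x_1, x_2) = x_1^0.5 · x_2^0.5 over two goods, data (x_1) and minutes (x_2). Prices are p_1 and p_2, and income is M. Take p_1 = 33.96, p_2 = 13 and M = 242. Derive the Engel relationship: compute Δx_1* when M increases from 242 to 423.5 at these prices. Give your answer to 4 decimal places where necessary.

At p_1=33.96, p_2=13, M=242: x_1* = 0.5·242/33.96 = 3.563.
At M' = 423.5: x_1* = 6.2353. Change: 6.2353 − 3.563 = 2.6723.

Δx_1* = 2.6723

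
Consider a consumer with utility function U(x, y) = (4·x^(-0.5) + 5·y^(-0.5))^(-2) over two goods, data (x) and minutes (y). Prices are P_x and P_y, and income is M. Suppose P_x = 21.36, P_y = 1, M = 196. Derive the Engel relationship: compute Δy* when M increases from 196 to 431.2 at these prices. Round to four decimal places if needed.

Δy* = 69.3585

Numerically y/x = 8.933209, so x* = 196/(21.36 + 1·8.933209) = 6.4701 and y* = 8.933209·6.4701 = 57.7987.
At M' = 431.2: y* = 127.1572. Change: 127.1572 − 57.7987 = 69.3585.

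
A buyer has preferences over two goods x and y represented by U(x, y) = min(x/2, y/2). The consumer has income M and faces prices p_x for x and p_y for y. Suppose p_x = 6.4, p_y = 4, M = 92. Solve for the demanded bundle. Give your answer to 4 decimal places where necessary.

x* = 8.8462, y* = 8.8462

With perfect complements, no substitution: consume in ratio x:y = 2:2.
Budget: p_x·x + p_y·x = M, so (2·p_x + 2·p_y)·x = 2·M.
Demand: x*(p_x,p_y,M) = 2·M/(2·p_x + 2·p_y), y* = 2·M/(2·p_x + 2·p_y).
Here 2·6.4 + 2·4 = 20.8, giving x* = 8.8462 and y* = 8.8462.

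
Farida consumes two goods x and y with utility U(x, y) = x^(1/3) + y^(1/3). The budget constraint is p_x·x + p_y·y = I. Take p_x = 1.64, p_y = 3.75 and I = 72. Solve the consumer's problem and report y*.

y* = 7.6429

From the CES first-order condition, (y/x)^(2/3) = p_x/p_y.
Hence y/x = (p_x/p_y)^(1/(2/3)), i.e. raised to the 1.5 power.
With the ratio pinned down, the budget gives x* = I/(p_x + p_y·(y/x)) and y* = (y/x)·x*.
Numerically y/x = 0.289214, so x* = 72/(1.64 + 3.75·0.289214) = 26.4264 and y* = 0.289214·26.4264 = 7.6429.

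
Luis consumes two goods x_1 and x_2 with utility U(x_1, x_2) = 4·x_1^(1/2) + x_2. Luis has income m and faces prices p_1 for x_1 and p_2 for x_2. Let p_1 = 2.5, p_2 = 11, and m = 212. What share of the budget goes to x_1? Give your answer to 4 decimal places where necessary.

Solve: √x_1 = 2·p_2/p_1, so x_1*(p_1,p_2) = (2·p_2/p_1)², and x_2* = (m − p_1·x_1*)/p_2.
Plugging in: x_1* = (2·11/2.5)² = 77.44, x_2* = 1.6727.
Expenditure on x_1: 2.5·77.44 = 193.6; share = 0.9132.

share on x_1 = 0.9132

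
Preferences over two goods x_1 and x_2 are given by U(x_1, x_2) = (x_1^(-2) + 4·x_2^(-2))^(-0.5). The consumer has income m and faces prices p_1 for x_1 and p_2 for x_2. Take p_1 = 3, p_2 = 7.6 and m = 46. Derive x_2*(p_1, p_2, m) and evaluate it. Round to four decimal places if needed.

x_2* = 4.5203

With the ratio pinned down, the budget gives x_1* = m/(p_1 + p_2·(x_2/x_1)) and x_2* = (x_2/x_1)·x_1*.
Numerically x_2/x_1 = 1.164455, so x_1* = 46/(3 + 7.6·1.164455) = 3.8819 and x_2* = 1.164455·3.8819 = 4.5203.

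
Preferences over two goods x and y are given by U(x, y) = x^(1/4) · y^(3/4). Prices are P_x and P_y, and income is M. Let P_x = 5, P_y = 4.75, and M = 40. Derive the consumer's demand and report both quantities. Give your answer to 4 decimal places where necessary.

MU_x/MU_y = (0.25·y)/(0.75·x); tangency sets this equal to P_x/P_y.
So 0.25·P_y·y = 0.75·P_x·x; combined with the budget, a share 0.25 of income goes to x.
Demand: x*(P_x,P_y,M) = 0.25·M/P_x and y* = 0.75·M/P_y.
At P_x=5, P_y=4.75, M=40: x* = 0.25·40/5 = 2, y* = 6.3158.

x* = 2, y* = 6.3158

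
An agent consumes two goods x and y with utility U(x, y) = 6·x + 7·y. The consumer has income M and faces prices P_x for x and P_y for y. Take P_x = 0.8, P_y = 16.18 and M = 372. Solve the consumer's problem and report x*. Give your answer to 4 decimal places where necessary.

x gives more utility per dollar, so spend all income on x: x* = M/P_x, y* = 0.
Numerically: x* = 465, y* = 0.

x* = 465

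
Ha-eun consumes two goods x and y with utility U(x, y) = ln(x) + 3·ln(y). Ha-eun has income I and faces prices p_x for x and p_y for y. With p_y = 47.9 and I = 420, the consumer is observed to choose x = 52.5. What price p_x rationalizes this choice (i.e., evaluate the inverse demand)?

p_x = 2

The MRS is (1/3)·y/x. Set MRS = p_x/p_y.
Rearranging, p_y·y = 3·p_x·x. Substituting into the budget gives p_x·x·(1 + 3) = I.
Demand: x*(p_x,p_y,I) = 0.25·I/p_x and y* = 0.75·I/p_y.
Set x* = 52.5 in the demand function and solve for p_x: p_x = 2.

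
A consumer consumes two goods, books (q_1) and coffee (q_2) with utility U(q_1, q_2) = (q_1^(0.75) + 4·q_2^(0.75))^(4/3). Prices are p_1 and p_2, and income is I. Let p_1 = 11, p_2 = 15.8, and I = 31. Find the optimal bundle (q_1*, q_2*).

q_1* = 0.0322, q_2* = 1.9396

Numerically q_2/q_1 = 60.142622, so q_1* = 31/(11 + 15.8·60.142622) = 0.0322 and q_2* = 60.142622·0.0322 = 1.9396.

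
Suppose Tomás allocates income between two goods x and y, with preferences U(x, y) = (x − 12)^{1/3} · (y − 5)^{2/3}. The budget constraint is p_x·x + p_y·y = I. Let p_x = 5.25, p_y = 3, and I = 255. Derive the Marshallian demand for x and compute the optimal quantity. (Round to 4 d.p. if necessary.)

x* = 23.2381

MRS = (1/2)·(y−5)/(x−12). Tangency with p_x/p_y gives y−5 = 2·(p_x/p_y)·(x−12).
After buying the subsistence bundle (12, 5), a share 1/3 of the remaining income goes to x: x* = 12 + 1/3·(I − 12p_x − 5p_y)/p_x.
Discretionary income = 255 − 12·5.25 − 5·3 = 177; x* = 12 + 1/3·177/5.25 = 23.2381.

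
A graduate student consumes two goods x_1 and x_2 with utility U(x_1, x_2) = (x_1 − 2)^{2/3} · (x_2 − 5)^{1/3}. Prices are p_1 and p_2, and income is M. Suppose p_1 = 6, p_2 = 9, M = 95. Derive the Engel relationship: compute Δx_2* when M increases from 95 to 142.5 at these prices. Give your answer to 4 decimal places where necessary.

MRS = 2·(x_2−5)/(x_1−2). Tangency with p_1/p_2 gives x_2−5 = (1/2)·(p_1/p_2)·(x_1−2).
After buying the subsistence bundle (2, 5), a share 2/3 of the remaining income goes to x_1: x_1* = 2 + 2/3·(M − 2p_1 − 5p_2)/p_1.
Discretionary income = 95 − 2·6 − 5·9 = 38; x_2* = 5 + 1/3·38/9 = 6.4074.
At M' = 142.5: x_2* = 8.1667. Change: 8.1667 − 6.4074 = 1.7593.

Δx_2* = 1.7593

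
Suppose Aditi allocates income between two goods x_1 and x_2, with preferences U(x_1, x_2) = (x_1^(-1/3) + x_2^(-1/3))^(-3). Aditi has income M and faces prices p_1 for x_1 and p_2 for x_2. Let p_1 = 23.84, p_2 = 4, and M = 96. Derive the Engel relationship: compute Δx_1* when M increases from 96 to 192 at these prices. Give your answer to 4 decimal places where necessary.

MU_x_1 ∝ x_1^(-4/3), MU_x_2 ∝ x_2^(-4/3), so MRS = (x_2/x_1)^(4/3) = p_1/p_2.
Solve for the ratio: x_2/x_1 = [p_1/p_2]^(0.75).
With the ratio pinned down, the budget gives x_1* = M/(p_1 + p_2·(x_2/x_1)) and x_2* = (x_2/x_1)·x_1*.
Numerically x_2/x_1 = 3.814474, so x_1* = 96/(23.84 + 4·3.814474) = 2.4554.
At M' = 192: x_1* = 4.9108. Change: 4.9108 − 2.4554 = 2.4554.

Δx_1* = 2.4554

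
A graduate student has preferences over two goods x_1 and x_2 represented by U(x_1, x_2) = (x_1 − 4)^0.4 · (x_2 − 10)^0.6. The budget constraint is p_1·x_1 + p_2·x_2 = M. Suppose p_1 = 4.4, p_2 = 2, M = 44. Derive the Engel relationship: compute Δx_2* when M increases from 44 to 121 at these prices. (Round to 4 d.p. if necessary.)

Δx_2* = 23.1

MRS = (2/3)·(x_2−10)/(x_1−4). Tangency with p_1/p_2 gives x_2−10 = (3/2)·(p_1/p_2)·(x_1−4).
After buying the subsistence bundle (4, 10), a share 0.4 of the remaining income goes to x_1: x_1* = 4 + 0.4·(M − 4p_1 − 10p_2)/p_1.
Discretionary income = 44 − 4·4.4 − 10·2 = 6.4; x_2* = 10 + 0.6·6.4/2 = 11.92.
At M' = 121: x_2* = 35.02. Change: 35.02 − 11.92 = 23.1.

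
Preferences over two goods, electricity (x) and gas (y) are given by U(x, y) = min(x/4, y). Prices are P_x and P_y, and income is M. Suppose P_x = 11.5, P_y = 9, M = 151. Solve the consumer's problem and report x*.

With perfect complements, no substitution: consume in ratio x:y = 4:1.
Budget: P_x·x + P_y·(1/4)·x = M, so (4·P_x + P_y)·x = 4·M.
Demand: x*(P_x,P_y,M) = 4·M/(4·P_x + P_y), y* = M/(4·P_x + P_y).
Here 4·11.5 + 9 = 55, giving x* = 10.9818.

x* = 10.9818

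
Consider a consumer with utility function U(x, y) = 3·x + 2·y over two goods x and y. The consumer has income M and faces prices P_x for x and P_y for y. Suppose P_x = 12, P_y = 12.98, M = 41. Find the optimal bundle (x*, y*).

Perfect substitutes: compare marginal utility per dollar. 3/P_x vs 2/P_y → 0.25 vs 0.1541.
x gives more utility per dollar, so spend all income on x: x* = M/P_x, y* = 0.
Numerically: x* = 3.4167, y* = 0.

x* = 3.4167, y* = 0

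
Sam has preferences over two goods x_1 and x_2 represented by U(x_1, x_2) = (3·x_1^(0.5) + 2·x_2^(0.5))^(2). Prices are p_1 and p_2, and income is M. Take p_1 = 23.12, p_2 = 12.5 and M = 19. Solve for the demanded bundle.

x_1* = 0.451, x_2* = 0.6858

MRS = MU_x_1/MU_x_2 = (3/2)·(x_2/x_1)^(0.5). Set equal to p_1/p_2.
Solve for the ratio: x_2/x_1 = [(2/3)·p_1/p_2]^(2).
Substitute x_2 = (x_2/x_1)·x_1 into the budget: x_1* = M/(p_1 + p_2·(x_2/x_1)).
Numerically x_2/x_1 = 1.520453, so x_1* = 19/(23.12 + 12.5·1.520453) = 0.451 and x_2* = 1.520453·0.451 = 0.6858.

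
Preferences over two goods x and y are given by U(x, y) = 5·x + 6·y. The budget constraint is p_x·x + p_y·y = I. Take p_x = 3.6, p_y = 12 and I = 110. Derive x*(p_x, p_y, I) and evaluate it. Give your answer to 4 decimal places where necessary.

x* = 30.5556

x gives more utility per dollar, so spend all income on x: x* = I/p_x, y* = 0.
Numerically: x* = 30.5556, y* = 0.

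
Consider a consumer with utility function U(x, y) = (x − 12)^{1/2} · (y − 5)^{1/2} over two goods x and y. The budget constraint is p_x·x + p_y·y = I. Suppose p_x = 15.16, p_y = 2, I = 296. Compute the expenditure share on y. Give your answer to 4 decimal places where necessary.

This is Cobb-Douglas in (x−12, y−5): tangency gives 0.5·p_y·(y−5) = 0.5·p_x·(x−12).
After buying the subsistence bundle (12, 5), a share 0.5 of the remaining income goes to x: x* = 12 + 0.5·(I − 12p_x − 5p_y)/p_x.
Discretionary income = 296 − 12·15.16 − 5·2 = 104.08; x* = 12 + 0.5·104.08/15.16 = 15.4327; y* = 5 + 0.5·104.08/2 = 31.02.
Expenditure on y: 2·31.02 = 62.04; share = 0.2096.

share on y = 0.2096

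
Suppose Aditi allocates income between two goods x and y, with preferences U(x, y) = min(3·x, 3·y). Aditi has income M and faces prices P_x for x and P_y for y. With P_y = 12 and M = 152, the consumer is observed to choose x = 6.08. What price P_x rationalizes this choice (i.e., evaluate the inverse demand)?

Leontief preferences: the optimum is at the kink where x/3 = y/3, i.e. y = x.
Budget: P_x·x + P_y·x = M, so (3·P_x + 3·P_y)·x = 3·M.
Demand: x*(P_x,P_y,M) = 3·M/(3·P_x + 3·P_y), y* = 3·M/(3·P_x + 3·P_y).
Set x* = 6.08 in the demand function and solve for P_x: P_x = 13.

P_x = 13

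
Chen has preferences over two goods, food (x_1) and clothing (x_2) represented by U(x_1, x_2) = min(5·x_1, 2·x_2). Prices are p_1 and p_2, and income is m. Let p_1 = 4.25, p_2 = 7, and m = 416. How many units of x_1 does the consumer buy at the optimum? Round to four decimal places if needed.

Demand: x_1*(p_1,p_2,m) = 2·m/(2·p_1 + 5·p_2), x_2* = 5·m/(2·p_1 + 5·p_2).
Here 2·4.25 + 5·7 = 43.5, giving x_1* = 19.1264.

x_1* = 19.1264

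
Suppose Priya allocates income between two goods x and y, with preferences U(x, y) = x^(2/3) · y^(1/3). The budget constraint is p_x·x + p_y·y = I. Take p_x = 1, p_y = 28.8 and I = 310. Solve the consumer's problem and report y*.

Tangency: MRS = 2·y/x = p_x/p_y.
Rearranging, p_y·y = (1/2)·p_x·x. Substituting into the budget gives p_x·x·(1 + (1/2)) = I.
Demand: x*(p_x,p_y,I) = 2/3·I/p_x and y* = 1/3·I/p_y.
At p_x=1, p_y=28.8, I=310: y* = 1/3·310/28.8 = 3.588.

y* = 3.588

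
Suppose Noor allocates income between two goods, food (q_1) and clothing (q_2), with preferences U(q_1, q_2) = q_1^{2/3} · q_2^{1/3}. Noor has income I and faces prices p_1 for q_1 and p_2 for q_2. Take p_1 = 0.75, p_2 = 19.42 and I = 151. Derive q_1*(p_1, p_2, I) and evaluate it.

Tangency: MRS = 2·q_2/q_1 = p_1/p_2.
Rearranging, p_2·q_2 = (1/2)·p_1·q_1. Substituting into the budget gives p_1·q_1·(1 + (1/2)) = I.
Demand: q_1*(p_1,p_2,I) = 2/3·I/p_1 and q_2* = 1/3·I/p_2.
At p_1=0.75, p_2=19.42, I=151: q_1* = 2/3·151/0.75 = 134.2222.

q_1* = 134.2222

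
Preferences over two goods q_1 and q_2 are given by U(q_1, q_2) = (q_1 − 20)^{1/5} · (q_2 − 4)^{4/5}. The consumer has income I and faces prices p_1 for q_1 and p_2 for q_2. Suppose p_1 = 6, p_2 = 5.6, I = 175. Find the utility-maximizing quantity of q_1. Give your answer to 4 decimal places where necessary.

This is Cobb-Douglas in (q_1−20, q_2−4): tangency gives 0.2·p_2·(q_2−4) = 0.8·p_1·(q_1−20).
Substituting into the budget: q_1* = 20 + 0.2·(I − 20·p_1 − 4·p_2)/p_1, and q_2* = 4 + 0.8·(…)/p_2.
Discretionary income = 175 − 20·6 − 4·5.6 = 32.6; q_1* = 20 + 0.2·32.6/6 = 21.0867.

q_1* = 21.0867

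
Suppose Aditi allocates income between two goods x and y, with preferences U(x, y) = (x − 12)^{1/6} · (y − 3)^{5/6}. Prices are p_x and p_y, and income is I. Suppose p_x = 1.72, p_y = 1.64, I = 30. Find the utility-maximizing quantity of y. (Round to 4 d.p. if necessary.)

y* = 5.2561

Let x' = x−12, y' = y−3. MRS = (1/5)·y'/x' = p_x/p_y.
After buying the subsistence bundle (12, 3), a share 1/6 of the remaining income goes to x: x* = 12 + 1/6·(I − 12p_x − 3p_y)/p_x.
Discretionary income = 30 − 12·1.72 − 3·1.64 = 4.44; y* = 3 + 5/6·4.44/1.64 = 5.2561.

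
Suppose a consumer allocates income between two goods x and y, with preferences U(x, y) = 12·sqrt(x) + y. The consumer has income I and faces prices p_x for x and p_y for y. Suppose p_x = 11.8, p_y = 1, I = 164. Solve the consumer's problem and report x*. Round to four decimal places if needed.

MU_x = 6/√x, MU_y = 1. Tangency: 6/√x = p_x/p_y.
Thus x* = (6·p_y/p_x)² — independent of I — with the rest of income spent on y.
Plugging in: x* = (6·1/11.8)² = 0.2585.

x* = 0.2585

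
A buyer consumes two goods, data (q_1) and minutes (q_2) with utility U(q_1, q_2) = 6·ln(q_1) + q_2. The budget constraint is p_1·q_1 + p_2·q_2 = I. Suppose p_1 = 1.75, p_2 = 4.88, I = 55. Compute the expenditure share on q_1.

share on q_1 = 0.5324

Set MRS = p_1/p_2: (6/q_1)/1 = p_1/p_2.
So q_1*(p_1,p_2) = 6·p_2/p_1, independent of income; and q_2* = (I − 6·p_2)/p_2.
At the given prices: q_1* = 6·4.88/1.75 = 16.7314, and q_2* = 5.2705.
Expenditure on q_1: 1.75·16.7314 = 29.28; share = 0.5324.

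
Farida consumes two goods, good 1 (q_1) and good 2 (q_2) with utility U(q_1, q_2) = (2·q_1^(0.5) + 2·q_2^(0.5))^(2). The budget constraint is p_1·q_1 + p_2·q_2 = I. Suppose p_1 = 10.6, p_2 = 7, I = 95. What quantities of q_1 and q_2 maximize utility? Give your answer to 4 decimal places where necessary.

MU_q_1 ∝ 2·q_1^(-0.5), MU_q_2 ∝ 2·q_2^(-0.5), so MRS = (q_2/q_1)^(0.5) = p_1/p_2.
Hence q_2/q_1 = (p_1/p_2)^(1/(0.5)), i.e. raised to the 2 power.
With the ratio pinned down, the budget gives q_1* = I/(p_1 + p_2·(q_2/q_1)) and q_2* = (q_2/q_1)·q_1*.
Numerically q_2/q_1 = 2.293061, so q_1* = 95/(10.6 + 7·2.293061) = 3.5645 and q_2* = 2.293061·3.5645 = 8.1737.

q_1* = 3.5645, q_2* = 8.1737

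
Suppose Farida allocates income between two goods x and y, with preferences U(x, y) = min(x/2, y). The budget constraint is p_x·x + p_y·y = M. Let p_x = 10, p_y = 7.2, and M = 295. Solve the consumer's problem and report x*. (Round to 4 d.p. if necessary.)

Leontief preferences: the optimum is at the kink where x/2 = y/1, i.e. y = (1/2)·x.
Budget: p_x·x + p_y·(1/2)·x = M, so (2·p_x + p_y)·x = 2·M.
Demand: x*(p_x,p_y,M) = 2·M/(2·p_x + p_y), y* = M/(2·p_x + p_y).
Here 2·10 + 7.2 = 27.2, giving x* = 21.6912.

x* = 21.6912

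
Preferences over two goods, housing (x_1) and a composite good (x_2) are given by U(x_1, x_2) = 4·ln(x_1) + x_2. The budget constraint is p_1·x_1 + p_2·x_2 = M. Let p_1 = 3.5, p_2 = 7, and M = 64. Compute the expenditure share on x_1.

share on x_1 = 0.4375

Set MRS = p_1/p_2: (4/x_1)/1 = p_1/p_2.
So x_1*(p_1,p_2) = 4·p_2/p_1, independent of income; and x_2* = (M − 4·p_2)/p_2.
At the given prices: x_1* = 4·7/3.5 = 8, and x_2* = 5.1429.
Expenditure on x_1: 3.5·8 = 28; share = 0.4375.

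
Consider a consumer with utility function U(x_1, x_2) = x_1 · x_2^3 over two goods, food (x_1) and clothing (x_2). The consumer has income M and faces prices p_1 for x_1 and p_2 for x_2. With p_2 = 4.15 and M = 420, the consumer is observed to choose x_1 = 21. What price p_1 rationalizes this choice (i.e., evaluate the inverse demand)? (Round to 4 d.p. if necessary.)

MU_x_1/MU_x_2 = (x_2)/(3·x_1); tangency sets this equal to p_1/p_2.
So p_2·x_2 = 3·p_1·x_1; combined with the budget, a share 0.25 of income goes to x_1.
Demand: x_1*(p_1,p_2,M) = 0.25·M/p_1 and x_2* = 0.75·M/p_2.
Set x_1* = 21 in the demand function and solve for p_1: p_1 = 5.

p_1 = 5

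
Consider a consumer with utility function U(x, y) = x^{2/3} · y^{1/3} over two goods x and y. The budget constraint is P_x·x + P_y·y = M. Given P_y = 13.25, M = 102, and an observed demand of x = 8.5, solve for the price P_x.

P_x = 8

Tangency: MRS = 2·y/x = P_x/P_y.
So 2/3·P_y·y = 1/3·P_x·x; combined with the budget, a share 2/3 of income goes to x.
Demand: x*(P_x,P_y,M) = 2/3·M/P_x and y* = 1/3·M/P_y.
Set x* = 8.5 in the demand function and solve for P_x: P_x = 8.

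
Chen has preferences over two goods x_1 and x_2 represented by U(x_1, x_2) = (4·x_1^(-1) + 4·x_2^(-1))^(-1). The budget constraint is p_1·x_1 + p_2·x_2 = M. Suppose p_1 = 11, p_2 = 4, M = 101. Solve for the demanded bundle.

From the CES first-order condition, (x_2/x_1)^(2) = p_1/p_2.
Hence x_2/x_1 = (p_1/p_2)^(1/(2)), i.e. raised to the 0.5 power.
Substitute x_2 = (x_2/x_1)·x_1 into the budget: x_1* = M/(p_1 + p_2·(x_2/x_1)).
Numerically x_2/x_1 = 1.658312, so x_1* = 101/(11 + 4·1.658312) = 5.7278 and x_2* = 1.658312·5.7278 = 9.4985.

x_1* = 5.7278, x_2* = 9.4985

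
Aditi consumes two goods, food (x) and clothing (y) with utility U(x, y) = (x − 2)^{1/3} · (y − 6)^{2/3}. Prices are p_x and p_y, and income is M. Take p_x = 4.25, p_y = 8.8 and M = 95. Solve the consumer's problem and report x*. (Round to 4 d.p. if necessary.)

Substituting into the budget: x* = 2 + 1/3·(M − 2·p_x − 6·p_y)/p_x, and y* = 6 + 2/3·(…)/p_y.
Discretionary income = 95 − 2·4.25 − 6·8.8 = 33.7; x* = 2 + 1/3·33.7/4.25 = 4.6431.

x* = 4.6431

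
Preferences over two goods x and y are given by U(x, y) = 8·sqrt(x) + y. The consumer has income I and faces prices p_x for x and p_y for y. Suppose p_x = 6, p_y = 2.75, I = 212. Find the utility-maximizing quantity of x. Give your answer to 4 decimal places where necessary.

x* = 3.3611

Solve: √x = 4·p_y/p_x, so x*(p_x,p_y) = (4·p_y/p_x)², and y* = (I − p_x·x*)/p_y.
Plugging in: x* = (4·2.75/6)² = 3.3611.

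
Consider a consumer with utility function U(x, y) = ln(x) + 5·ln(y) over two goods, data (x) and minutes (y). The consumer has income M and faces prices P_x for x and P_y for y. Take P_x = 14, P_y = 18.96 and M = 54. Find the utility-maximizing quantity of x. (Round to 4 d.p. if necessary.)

x* = 0.6429

The MRS is (1/5)·y/x. Set MRS = P_x/P_y.
Rearranging, P_y·y = 5·P_x·x. Substituting into the budget gives P_x·x·(1 + 5) = M.
Demand: x*(P_x,P_y,M) = 1/6·M/P_x and y* = 5/6·M/P_y.
At P_x=14, P_y=18.96, M=54: x* = 1/6·54/14 = 0.6429.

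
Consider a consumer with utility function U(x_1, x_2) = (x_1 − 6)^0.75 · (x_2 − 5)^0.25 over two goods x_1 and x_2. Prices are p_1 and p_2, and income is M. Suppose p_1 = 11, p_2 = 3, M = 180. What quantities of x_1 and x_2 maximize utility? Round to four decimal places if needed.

MRS = 3·(x_2−5)/(x_1−6). Tangency with p_1/p_2 gives x_2−5 = (1/3)·(p_1/p_2)·(x_1−6).
After buying the subsistence bundle (6, 5), a share 0.75 of the remaining income goes to x_1: x_1* = 6 + 0.75·(M − 6p_1 − 5p_2)/p_1.
Discretionary income = 180 − 6·11 − 5·3 = 99; x_1* = 6 + 0.75·99/11 = 12.75; x_2* = 5 + 0.25·99/3 = 13.25.

x_1* = 12.75, x_2* = 13.25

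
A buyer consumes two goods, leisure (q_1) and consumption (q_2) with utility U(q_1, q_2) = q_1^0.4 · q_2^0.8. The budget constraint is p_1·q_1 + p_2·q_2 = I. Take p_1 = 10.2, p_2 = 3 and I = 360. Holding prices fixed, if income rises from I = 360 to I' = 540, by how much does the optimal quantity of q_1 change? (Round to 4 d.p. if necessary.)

The MRS is (1/2)·q_2/q_1. Set MRS = p_1/p_2.
Rearranging, p_2·q_2 = 2·p_1·q_1. Substituting into the budget gives p_1·q_1·(1 + 2) = I.
Demand: q_1*(p_1,p_2,I) = 1/3·I/p_1 and q_2* = 2/3·I/p_2.
At p_1=10.2, p_2=3, I=360: q_1* = 1/3·360/10.2 = 11.7647.
At I' = 540: q_1* = 17.6471. Change: 17.6471 − 11.7647 = 5.8824.

Δq_1* = 5.8824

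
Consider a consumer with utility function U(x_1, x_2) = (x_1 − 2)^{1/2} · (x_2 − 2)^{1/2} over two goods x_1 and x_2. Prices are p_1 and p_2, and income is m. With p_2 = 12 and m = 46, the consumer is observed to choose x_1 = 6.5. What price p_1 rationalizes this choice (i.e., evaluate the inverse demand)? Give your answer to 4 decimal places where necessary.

p_1 = 2

Let x_1' = x_1−2, x_2' = x_2−2. MRS = x_2'/x_1' = p_1/p_2.
Substituting into the budget: x_1* = 2 + 0.5·(m − 2·p_1 − 2·p_2)/p_1, and x_2* = 2 + 0.5·(…)/p_2.
Set x_1* = 6.5 in the demand function and solve for p_1: p_1 = 2.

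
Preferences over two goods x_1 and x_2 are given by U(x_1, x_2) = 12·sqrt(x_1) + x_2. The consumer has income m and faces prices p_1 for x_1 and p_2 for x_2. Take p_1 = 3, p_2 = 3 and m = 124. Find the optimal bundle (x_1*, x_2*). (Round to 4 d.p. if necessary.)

x_1* = 36, x_2* = 5.3333

MU_x_1 = 6/√x_1, MU_x_2 = 1. Tangency: 6/√x_1 = p_1/p_2.
Solve: √x_1 = 6·p_2/p_1, so x_1*(p_1,p_2) = (6·p_2/p_1)², and x_2* = (m − p_1·x_1*)/p_2.
Plugging in: x_1* = (6·3/3)² = 36, x_2* = 5.3333.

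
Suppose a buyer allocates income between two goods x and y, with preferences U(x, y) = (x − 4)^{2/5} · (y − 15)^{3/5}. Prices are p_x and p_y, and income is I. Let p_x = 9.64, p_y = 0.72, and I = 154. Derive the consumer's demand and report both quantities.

x* = 8.3419, y* = 102.2

Discretionary income = 154 − 4·9.64 − 15·0.72 = 104.64; x* = 4 + 0.4·104.64/9.64 = 8.3419; y* = 15 + 0.6·104.64/0.72 = 102.2.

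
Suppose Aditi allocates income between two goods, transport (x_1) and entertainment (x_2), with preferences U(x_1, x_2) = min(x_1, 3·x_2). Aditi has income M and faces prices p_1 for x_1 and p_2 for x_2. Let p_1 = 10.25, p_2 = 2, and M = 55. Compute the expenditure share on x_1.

share on x_1 = 0.9389

Here 3·10.25 + 2 = 32.75, giving x_1* = 5.0382 and x_2* = 1.6794.
Expenditure on x_1: 10.25·5.0382 = 51.6412; share = 0.9389.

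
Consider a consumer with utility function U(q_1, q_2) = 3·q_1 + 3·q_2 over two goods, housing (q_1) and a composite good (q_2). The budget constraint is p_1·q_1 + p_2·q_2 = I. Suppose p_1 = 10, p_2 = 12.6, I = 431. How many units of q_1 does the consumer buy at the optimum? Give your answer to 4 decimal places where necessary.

Perfect substitutes: compare marginal utility per dollar. 3/p_1 vs 3/p_2 → 0.3 vs 0.2381.
q_1 gives more utility per dollar, so spend all income on q_1: q_1* = I/p_1, q_2* = 0.
Numerically: q_1* = 43.1, q_2* = 0.

q_1* = 43.1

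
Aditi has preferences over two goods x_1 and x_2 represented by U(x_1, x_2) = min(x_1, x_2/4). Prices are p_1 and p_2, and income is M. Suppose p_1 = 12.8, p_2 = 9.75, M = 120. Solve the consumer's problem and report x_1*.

x_1* = 2.3166

With perfect complements, no substitution: consume in ratio x_1:x_2 = 1:4.
Budget: p_1·x_1 + p_2·4·x_1 = M, so (p_1 + 4·p_2)·x_1 = M.
Demand: x_1*(p_1,p_2,M) = M/(p_1 + 4·p_2), x_2* = 4·M/(p_1 + 4·p_2).
Here 12.8 + 4·9.75 = 51.8, giving x_1* = 2.3166.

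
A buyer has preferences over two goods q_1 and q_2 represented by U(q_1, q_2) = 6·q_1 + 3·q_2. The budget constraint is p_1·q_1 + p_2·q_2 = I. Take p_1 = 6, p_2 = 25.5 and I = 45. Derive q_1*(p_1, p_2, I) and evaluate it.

Linear utility — the consumer picks whichever good has higher MU/price: 6/6 = 1 vs 3/25.5 = 0.1176.
q_1 gives more utility per dollar, so spend all income on q_1: q_1* = I/p_1, q_2* = 0.
Numerically: q_1* = 7.5, q_2* = 0.

q_1* = 7.5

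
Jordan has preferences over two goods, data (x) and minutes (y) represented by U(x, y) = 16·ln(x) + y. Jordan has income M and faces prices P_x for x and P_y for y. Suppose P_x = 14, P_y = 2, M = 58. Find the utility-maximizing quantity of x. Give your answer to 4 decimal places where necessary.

Set MRS = P_x/P_y: (16/x)/1 = P_x/P_y.
So x*(P_x,P_y) = 16·P_y/P_x, independent of income; and y* = (M − 16·P_y)/P_y.
At the given prices: x* = 16·2/14 = 2.2857.

x* = 2.2857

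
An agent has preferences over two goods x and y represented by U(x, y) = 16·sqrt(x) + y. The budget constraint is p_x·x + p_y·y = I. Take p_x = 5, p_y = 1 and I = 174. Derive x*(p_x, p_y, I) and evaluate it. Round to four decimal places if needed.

Set MRS = p_x/p_y: 8·x^(−1/2) = p_x/p_y.
Thus x* = (8·p_y/p_x)² — independent of I — with the rest of income spent on y.
Plugging in: x* = (8·1/5)² = 2.56.

x* = 2.56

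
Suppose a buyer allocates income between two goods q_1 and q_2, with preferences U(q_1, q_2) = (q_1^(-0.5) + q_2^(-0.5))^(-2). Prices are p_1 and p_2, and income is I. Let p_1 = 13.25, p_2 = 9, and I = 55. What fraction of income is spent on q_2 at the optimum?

With the ratio pinned down, the budget gives q_1* = I/(p_1 + p_2·(q_2/q_1)) and q_2* = (q_2/q_1)·q_1*.
Numerically q_2/q_1 = 1.294143, so q_1* = 55/(13.25 + 9·1.294143) = 2.2091 and q_2* = 1.294143·2.2091 = 2.8589.
Expenditure on q_2: 9·2.8589 = 25.7297; share = 0.4678.

share on q_2 = 0.4678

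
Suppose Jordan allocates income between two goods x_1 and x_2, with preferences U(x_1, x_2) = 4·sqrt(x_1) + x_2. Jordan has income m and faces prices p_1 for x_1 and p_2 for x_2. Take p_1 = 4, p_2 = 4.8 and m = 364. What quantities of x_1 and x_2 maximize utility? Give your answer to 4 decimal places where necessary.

Solve: √x_1 = 2·p_2/p_1, so x_1*(p_1,p_2) = (2·p_2/p_1)², and x_2* = (m − p_1·x_1*)/p_2.
Plugging in: x_1* = (2·4.8/4)² = 5.76, x_2* = 71.0333.

x_1* = 5.76, x_2* = 71.0333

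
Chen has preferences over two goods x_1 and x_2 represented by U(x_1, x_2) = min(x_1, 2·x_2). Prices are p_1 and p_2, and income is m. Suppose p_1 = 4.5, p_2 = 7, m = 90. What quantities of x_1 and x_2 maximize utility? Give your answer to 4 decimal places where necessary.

Leontief preferences: the optimum is at the kink where x_1/2 = x_2/1, i.e. x_2 = (1/2)·x_1.
Budget: p_1·x_1 + p_2·(1/2)·x_1 = m, so (2·p_1 + p_2)·x_1 = 2·m.
Demand: x_1*(p_1,p_2,m) = 2·m/(2·p_1 + p_2), x_2* = m/(2·p_1 + p_2).
Here 2·4.5 + 7 = 16, giving x_1* = 11.25 and x_2* = 5.625.

x_1* = 11.25, x_2* = 5.625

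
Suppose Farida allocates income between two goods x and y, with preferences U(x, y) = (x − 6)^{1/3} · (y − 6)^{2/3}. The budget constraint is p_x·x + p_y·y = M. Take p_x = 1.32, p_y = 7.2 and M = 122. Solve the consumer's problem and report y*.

y* = 12.563

Let x' = x−6, y' = y−6. MRS = (1/2)·y'/x' = p_x/p_y.
After buying the subsistence bundle (6, 6), a share 1/3 of the remaining income goes to x: x* = 6 + 1/3·(M − 6p_x − 6p_y)/p_x.
Discretionary income = 122 − 6·1.32 − 6·7.2 = 70.88; y* = 6 + 2/3·70.88/7.2 = 12.563.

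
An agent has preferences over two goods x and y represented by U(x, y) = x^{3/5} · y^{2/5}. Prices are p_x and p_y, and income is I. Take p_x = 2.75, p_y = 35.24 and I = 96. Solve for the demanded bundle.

The MRS is (3/2)·y/x. Set MRS = p_x/p_y.
So 0.6·p_y·y = 0.4·p_x·x; combined with the budget, a share 0.6 of income goes to x.
Demand: x*(p_x,p_y,I) = 0.6·I/p_x and y* = 0.4·I/p_y.
At p_x=2.75, p_y=35.24, I=96: x* = 0.6·96/2.75 = 20.9455, y* = 1.0897.

x* = 20.9455, y* = 1.0897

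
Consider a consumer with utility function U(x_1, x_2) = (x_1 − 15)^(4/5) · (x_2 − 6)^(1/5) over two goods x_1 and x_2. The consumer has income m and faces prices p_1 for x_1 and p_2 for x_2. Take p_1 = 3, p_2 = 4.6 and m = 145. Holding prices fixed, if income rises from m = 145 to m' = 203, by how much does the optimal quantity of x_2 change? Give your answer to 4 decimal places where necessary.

Δx_2* = 2.5217

This is Cobb-Douglas in (x_1−15, x_2−6): tangency gives 0.8·p_2·(x_2−6) = 0.2·p_1·(x_1−15).
Substituting into the budget: x_1* = 15 + 0.8·(m − 15·p_1 − 6·p_2)/p_1, and x_2* = 6 + 0.2·(…)/p_2.
Discretionary income = 145 − 15·3 − 6·4.6 = 72.4; x_2* = 6 + 0.2·72.4/4.6 = 9.1478.
At m' = 203: x_2* = 11.6696. Change: 11.6696 − 9.1478 = 2.5217.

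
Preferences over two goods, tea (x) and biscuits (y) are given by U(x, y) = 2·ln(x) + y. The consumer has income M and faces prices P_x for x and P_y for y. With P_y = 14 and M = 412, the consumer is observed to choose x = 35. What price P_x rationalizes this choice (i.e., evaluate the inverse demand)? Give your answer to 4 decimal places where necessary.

MU_x = 2/x, MU_y = 1. Tangency: 2/x = P_x/P_y.
So x*(P_x,P_y) = 2·P_y/P_x, independent of income; and y* = (M − 2·P_y)/P_y.
Set x* = 35 in the demand function and solve for P_x: P_x = 0.8.

P_x = 0.8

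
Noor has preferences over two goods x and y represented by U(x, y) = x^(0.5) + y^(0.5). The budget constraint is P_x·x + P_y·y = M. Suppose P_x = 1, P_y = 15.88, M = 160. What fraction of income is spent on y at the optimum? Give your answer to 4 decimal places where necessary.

share on y = 0.0592

MRS = MU_x/MU_y = (y/x)^(0.5). Set equal to P_x/P_y.
Solve for the ratio: y/x = [P_x/P_y]^(2).
With the ratio pinned down, the budget gives x* = M/(P_x + P_y·(y/x)) and y* = (y/x)·x*.
Numerically y/x = 0.003966, so x* = 160/(1 + 15.88·0.003966) = 150.5213 and y* = 0.003966·150.5213 = 0.5969.
Expenditure on y: 15.88·0.5969 = 9.4787; share = 0.0592.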